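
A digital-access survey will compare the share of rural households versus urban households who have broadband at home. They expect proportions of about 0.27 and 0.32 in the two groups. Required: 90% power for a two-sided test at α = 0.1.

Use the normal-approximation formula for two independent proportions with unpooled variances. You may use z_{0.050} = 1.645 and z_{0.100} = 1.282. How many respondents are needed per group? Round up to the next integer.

n = 1422 per group

n = (z_{α/2} + z_β)² · [p₁(1−p₁) + p₂(1−p₂)] / (p₁ − p₂)²
  = (1.645 + 1.282)² · (0.27·0.73 + 0.32·0.68) / (-0.05)²
  = (2.927)² · (0.1971 + 0.2176) / 0.0025
  = 8.5673 · 0.4147 / 0.0025
  = 1421.15
Round up → n = 1422 per group.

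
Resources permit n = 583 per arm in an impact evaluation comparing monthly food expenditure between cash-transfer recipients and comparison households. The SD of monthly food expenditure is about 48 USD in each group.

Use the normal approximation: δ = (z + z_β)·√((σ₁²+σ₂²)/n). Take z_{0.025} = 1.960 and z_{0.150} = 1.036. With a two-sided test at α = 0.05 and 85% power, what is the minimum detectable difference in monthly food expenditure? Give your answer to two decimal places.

δ = (z_{α/2} + z_β) · √((σ₁²+σ₂²)/n)
  = (1.960 + 1.036) · √(4608/583)
  = 2.996 · √7.9039
  = 2.996 · 2.8114
  = 8.4229

Minimum detectable difference ≈ 8.42 USD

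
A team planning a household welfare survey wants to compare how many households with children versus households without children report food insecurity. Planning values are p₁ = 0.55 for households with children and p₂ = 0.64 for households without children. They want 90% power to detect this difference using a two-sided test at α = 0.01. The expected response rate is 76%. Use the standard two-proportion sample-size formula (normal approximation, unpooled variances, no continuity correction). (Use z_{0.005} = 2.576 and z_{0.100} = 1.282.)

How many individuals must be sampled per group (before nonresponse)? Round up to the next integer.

n = (z_{α/2} + z_β)² · [p₁(1−p₁) + p₂(1−p₂)] / (p₁ − p₂)²
  = (2.576 + 1.282)² · (0.55·0.45 + 0.64·0.36) / (-0.09)²
  = (3.858)² · (0.2475 + 0.2304) / 0.0081
  = 14.8842 · 0.4779 / 0.0081
  = 878.17
Adjust for 76% response: 878.17 / 0.76 = 1155.48.
Round up → n = 1156 per group.

n = 1156 per group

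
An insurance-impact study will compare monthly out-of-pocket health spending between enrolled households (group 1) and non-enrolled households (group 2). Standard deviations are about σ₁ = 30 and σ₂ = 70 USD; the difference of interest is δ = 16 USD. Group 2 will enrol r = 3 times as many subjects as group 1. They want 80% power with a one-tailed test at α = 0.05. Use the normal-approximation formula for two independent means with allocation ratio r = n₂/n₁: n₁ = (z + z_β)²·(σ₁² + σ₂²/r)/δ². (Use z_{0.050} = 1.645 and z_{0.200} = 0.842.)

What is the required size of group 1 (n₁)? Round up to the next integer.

n₁ = (z_α + z_β)² · (σ₁² + σ₂²/r) / δ²
   = (1.645 + 0.842)² · (30² + 70²/3) / 16²
   = 6.1852 · (900 + 1633.3) / 256
   = 6.1852 · 2533.3 / 256
   = 61.21
Round up → n₁ = 62; n₂ = r·n₁ = 3 × 62 = 186.

n₁ = 62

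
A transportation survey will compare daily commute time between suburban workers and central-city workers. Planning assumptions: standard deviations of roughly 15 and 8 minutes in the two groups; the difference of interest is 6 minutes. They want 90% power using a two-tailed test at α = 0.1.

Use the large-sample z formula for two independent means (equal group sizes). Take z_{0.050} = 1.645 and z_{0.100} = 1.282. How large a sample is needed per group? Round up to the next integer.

n = (z_{α/2} + z_β)² · (σ₁² + σ₂²) / δ²
  = (1.645 + 1.282)² · (15² + 8² = 289) / 6²
  = 8.5673 · 289 / 36
  = 68.78
Round up → n = 69 per group.

n = 69 per group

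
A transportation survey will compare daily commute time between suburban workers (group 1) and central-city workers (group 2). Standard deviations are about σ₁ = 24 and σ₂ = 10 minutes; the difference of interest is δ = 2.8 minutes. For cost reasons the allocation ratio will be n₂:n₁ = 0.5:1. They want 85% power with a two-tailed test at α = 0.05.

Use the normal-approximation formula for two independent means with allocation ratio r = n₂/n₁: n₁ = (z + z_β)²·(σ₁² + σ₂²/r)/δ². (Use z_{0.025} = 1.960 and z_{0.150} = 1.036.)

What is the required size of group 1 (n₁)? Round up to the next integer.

n₁ = 889

n₁ = (z_{α/2} + z_β)² · (σ₁² + σ₂²/r) / δ²
   = (1.960 + 1.036)² · (24² + 10²/0.5) / 2.8²
   = 8.9760 · (576 + 200) / 7.84
   = 8.9760 · 776 / 7.84
   = 888.44
Round up → n₁ = 889; n₂ = r·n₁ = 0.5 × 889 = 445.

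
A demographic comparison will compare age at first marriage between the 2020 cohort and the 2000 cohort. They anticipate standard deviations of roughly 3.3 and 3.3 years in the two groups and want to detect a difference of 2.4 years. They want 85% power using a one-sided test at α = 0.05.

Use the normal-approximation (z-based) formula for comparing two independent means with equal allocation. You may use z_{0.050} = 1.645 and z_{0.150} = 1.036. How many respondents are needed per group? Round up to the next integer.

n = (z_α + z_β)² · (σ₁² + σ₂²) / δ²
  = (1.645 + 1.036)² · (3.3² + 3.3² = 21.78) / 2.4²
  = 7.1878 · 21.78 / 5.76
  = 27.18
Round up → n = 28 per group.

n = 28 per group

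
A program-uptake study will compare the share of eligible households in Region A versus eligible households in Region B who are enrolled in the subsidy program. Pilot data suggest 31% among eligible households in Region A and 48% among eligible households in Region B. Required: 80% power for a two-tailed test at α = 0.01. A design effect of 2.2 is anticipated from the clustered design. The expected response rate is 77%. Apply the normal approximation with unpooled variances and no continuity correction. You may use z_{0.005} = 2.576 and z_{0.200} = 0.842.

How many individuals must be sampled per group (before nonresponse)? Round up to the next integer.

n = 536 per group

n = (z_{α/2} + z_β)² · [p₁(1−p₁) + p₂(1−p₂)] / (p₁ − p₂)²
  = (2.576 + 0.842)² · (0.31·0.69 + 0.48·0.52) / (-0.17)²
  = (3.418)² · (0.2139 + 0.2496) / 0.0289
  = 11.6827 · 0.4635 / 0.0289
  = 187.37
Design effect: 2.2 × 187.37 = 412.21.
Adjust for 77% response: 412.21 / 0.77 = 535.34.
Round up → n = 536 per group.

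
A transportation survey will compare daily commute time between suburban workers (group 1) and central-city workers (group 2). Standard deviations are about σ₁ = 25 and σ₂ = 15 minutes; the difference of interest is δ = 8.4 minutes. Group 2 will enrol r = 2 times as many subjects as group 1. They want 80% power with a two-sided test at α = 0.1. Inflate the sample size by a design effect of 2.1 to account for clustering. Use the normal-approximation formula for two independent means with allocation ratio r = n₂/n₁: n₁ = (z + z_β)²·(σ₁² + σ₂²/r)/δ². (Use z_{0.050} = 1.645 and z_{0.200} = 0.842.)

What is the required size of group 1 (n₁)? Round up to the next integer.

n₁ = 136

n₁ = (z_{α/2} + z_β)² · (σ₁² + σ₂²/r) / δ²
   = (1.645 + 0.842)² · (25² + 15²/2) / 8.4²
   = 6.1852 · (625 + 112.5) / 70.56
   = 6.1852 · 737.5 / 70.56
   = 64.65
Design effect: 2.1 × 64.65 = 135.76.
Round up → n₁ = 136; n₂ = r·n₁ = 2 × 136 = 272.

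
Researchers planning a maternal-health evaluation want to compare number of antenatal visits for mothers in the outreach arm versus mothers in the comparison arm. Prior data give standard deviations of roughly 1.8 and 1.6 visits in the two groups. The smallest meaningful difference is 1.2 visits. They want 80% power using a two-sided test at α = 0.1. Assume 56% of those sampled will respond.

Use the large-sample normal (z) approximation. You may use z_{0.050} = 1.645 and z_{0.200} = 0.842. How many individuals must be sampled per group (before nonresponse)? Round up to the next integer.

n = 45 per group

n = (z_{α/2} + z_β)² · (σ₁² + σ₂²) / δ²
  = (1.645 + 0.842)² · (1.8² + 1.6² = 5.8) / 1.2²
  = 6.1852 · 5.8 / 1.44
  = 24.91
Adjust for 56% response: 24.91 / 0.56 = 44.49.
Round up → n = 45 per group.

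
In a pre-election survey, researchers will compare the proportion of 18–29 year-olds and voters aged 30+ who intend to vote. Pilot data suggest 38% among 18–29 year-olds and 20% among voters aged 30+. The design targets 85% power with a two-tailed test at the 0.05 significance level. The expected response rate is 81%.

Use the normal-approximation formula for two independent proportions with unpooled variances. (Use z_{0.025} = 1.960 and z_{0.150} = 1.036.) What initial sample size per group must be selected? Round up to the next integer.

n = (z_{α/2} + z_β)² · [p₁(1−p₁) + p₂(1−p₂)] / (p₁ − p₂)²
  = (1.960 + 1.036)² · (0.38·0.62 + 0.20·0.80) / (0.18)²
  = (2.996)² · (0.2356 + 0.1600) / 0.0324
  = 8.9760 · 0.3956 / 0.0324
  = 109.60
Adjust for 81% response: 109.60 / 0.81 = 135.30.
Round up → n = 136 per group.

n = 136 per group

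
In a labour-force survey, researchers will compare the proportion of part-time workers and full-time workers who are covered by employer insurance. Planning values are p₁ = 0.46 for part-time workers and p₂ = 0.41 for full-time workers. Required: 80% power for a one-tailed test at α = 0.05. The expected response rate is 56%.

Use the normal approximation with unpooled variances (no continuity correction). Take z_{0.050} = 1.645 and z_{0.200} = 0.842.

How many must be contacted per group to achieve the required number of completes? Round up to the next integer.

n = 2167 per group

n = (z_α + z_β)² · [p₁(1−p₁) + p₂(1−p₂)] / (p₁ − p₂)²
  = (1.645 + 0.842)² · (0.46·0.54 + 0.41·0.59) / (0.05)²
  = (2.487)² · (0.2484 + 0.2419) / 0.0025
  = 6.1852 · 0.4903 / 0.0025
  = 1213.04
Adjust for 56% response: 1213.04 / 0.56 = 2166.13.
Round up → n = 2167 per group.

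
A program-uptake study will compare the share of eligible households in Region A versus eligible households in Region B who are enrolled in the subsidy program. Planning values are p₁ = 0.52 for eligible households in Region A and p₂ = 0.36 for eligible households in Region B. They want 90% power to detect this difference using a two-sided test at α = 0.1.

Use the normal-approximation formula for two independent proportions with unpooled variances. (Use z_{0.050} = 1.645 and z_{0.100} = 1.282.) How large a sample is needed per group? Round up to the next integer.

n = (z_{α/2} + z_β)² · [p₁(1−p₁) + p₂(1−p₂)] / (p₁ − p₂)²
  = (1.645 + 1.282)² · (0.52·0.48 + 0.36·0.64) / (0.16)²
  = (2.927)² · (0.2496 + 0.2304) / 0.0256
  = 8.5673 · 0.4800 / 0.0256
  = 160.64
Round up → n = 161 per group.

n = 161 per group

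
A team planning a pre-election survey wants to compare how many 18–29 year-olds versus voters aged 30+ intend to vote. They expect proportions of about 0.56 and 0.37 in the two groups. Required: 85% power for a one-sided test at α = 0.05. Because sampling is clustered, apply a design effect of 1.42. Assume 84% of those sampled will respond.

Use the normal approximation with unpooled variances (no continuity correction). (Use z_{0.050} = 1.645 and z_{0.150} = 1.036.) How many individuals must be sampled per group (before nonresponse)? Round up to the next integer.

n = (z_α + z_β)² · [p₁(1−p₁) + p₂(1−p₂)] / (p₁ − p₂)²
  = (1.645 + 1.036)² · (0.56·0.44 + 0.37·0.63) / (0.19)²
  = (2.681)² · (0.2464 + 0.2331) / 0.0361
  = 7.1878 · 0.4795 / 0.0361
  = 95.47
Design effect: 1.42 × 95.47 = 135.57.
Adjust for 84% response: 135.57 / 0.84 = 161.39.
Round up → n = 162 per group.

n = 162 per group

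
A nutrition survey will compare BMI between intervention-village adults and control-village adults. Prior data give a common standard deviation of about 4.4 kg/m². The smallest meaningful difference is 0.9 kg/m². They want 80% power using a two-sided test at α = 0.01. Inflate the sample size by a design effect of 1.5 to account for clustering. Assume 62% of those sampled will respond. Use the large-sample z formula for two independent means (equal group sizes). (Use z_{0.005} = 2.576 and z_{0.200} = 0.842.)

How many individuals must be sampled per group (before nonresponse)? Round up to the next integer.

n = 1352 per group

n = (z_{α/2} + z_β)² · (σ₁² + σ₂²) / δ²
  = (2.576 + 0.842)² · (2·4.4² = 38.72) / 0.9²
  = 11.6827 · 38.72 / 0.81
  = 558.46
Design effect: 1.5 × 558.46 = 837.69.
Adjust for 62% response: 837.69 / 0.62 = 1351.12.
Round up → n = 1352 per group.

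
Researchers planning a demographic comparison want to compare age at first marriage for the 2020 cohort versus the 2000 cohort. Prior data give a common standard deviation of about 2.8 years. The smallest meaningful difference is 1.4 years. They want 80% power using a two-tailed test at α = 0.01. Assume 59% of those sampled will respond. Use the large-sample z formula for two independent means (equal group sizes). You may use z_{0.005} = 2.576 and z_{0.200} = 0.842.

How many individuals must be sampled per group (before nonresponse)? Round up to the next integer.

n = (z_{α/2} + z_β)² · (σ₁² + σ₂²) / δ²
  = (2.576 + 0.842)² · (2·2.8² = 15.68) / 1.4²
  = 11.6827 · 15.68 / 1.96
  = 93.46
Adjust for 59% response: 93.46 / 0.59 = 158.41.
Round up → n = 159 per group.

n = 159 per group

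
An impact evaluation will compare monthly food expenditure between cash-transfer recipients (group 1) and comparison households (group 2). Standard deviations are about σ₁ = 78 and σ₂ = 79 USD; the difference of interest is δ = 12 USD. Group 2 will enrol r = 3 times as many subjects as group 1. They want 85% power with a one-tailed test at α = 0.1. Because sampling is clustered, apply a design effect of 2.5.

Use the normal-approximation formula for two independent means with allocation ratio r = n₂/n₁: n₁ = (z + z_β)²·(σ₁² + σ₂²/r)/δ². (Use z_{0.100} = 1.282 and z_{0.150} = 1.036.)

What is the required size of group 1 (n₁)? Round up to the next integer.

n₁ = (z_α + z_β)² · (σ₁² + σ₂²/r) / δ²
   = (1.282 + 1.036)² · (78² + 79²/3) / 12²
   = 5.3731 · (6084 + 2080.3) / 144
   = 5.3731 · 8164.3 / 144
   = 304.64
Design effect: 2.5 × 304.64 = 761.60.
Round up → n₁ = 762; n₂ = r·n₁ = 3 × 762 = 2286.

n₁ = 762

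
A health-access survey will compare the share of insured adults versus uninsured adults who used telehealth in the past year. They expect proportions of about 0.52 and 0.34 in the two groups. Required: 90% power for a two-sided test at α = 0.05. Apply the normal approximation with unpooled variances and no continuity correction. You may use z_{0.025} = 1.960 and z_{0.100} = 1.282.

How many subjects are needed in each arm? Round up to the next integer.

n = 154 per group

n = (z_{α/2} + z_β)² · [p₁(1−p₁) + p₂(1−p₂)] / (p₁ − p₂)²
  = (1.960 + 1.282)² · (0.52·0.48 + 0.34·0.66) / (0.18)²
  = (3.242)² · (0.2496 + 0.2244) / 0.0324
  = 10.5106 · 0.4740 / 0.0324
  = 153.77
Round up → n = 154 per group.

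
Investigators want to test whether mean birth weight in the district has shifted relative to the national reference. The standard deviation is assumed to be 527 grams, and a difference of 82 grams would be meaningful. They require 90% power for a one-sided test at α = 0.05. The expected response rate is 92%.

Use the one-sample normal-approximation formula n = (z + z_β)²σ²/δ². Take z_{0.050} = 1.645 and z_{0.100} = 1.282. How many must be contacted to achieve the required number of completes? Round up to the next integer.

n = 385

n = (z_α + z_β)² · σ² / δ²
  = (1.645 + 1.282)² · 527² / 82²
  = 8.5673 · 277729 / 6724
  = 353.87
Adjust for 92% response: 353.87 / 0.92 = 384.64.
Round up → n = 385.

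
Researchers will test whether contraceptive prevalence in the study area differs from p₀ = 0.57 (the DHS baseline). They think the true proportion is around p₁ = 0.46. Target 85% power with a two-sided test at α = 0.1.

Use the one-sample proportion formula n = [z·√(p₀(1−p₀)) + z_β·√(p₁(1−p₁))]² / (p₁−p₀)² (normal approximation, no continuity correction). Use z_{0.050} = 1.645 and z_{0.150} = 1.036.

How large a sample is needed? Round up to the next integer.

n = 147

n = [z_{α/2}·√(p₀q₀) + z_β·√(p₁q₁)]² / (p₁ − p₀)²
  = [1.645·√(0.57·0.43) + 1.036·√(0.46·0.54)]² / (-0.11)²
  = [1.645·0.4951 + 1.036·0.4984]² / 0.0121
  = [1.3307]² / 0.0121
  = 146.35
Round up → n = 147.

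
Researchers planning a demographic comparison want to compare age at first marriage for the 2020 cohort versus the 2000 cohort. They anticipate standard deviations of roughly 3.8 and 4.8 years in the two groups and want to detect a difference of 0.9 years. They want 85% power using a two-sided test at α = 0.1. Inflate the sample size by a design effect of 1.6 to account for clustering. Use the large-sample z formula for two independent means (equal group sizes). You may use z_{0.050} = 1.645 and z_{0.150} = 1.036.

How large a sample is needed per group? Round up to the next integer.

n = 533 per group

n = (z_{α/2} + z_β)² · (σ₁² + σ₂²) / δ²
  = (1.645 + 1.036)² · (3.8² + 4.8² = 37.48) / 0.9²
  = 7.1878 · 37.48 / 0.81
  = 332.59
Design effect: 1.6 × 332.59 = 532.14.
Round up → n = 533 per group.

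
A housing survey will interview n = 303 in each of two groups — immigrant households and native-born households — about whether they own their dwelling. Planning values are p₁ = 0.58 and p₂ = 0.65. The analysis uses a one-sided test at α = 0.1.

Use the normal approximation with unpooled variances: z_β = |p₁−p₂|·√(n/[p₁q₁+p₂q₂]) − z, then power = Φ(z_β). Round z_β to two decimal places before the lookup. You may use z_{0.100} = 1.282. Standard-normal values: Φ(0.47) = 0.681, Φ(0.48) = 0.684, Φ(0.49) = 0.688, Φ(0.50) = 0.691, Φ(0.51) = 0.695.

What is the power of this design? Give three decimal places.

z_β = |p₁−p₂|·√(n/[p₁q₁+p₂q₂]) − z_α
    = 0.07 · √(303/0.4711) − 1.282
    = 0.07 · 25.3609 − 1.282
    = 1.7753 − 1.282 = 0.4933 → 0.49
Power = Φ(0.49) = 0.688.

Power ≈ 0.688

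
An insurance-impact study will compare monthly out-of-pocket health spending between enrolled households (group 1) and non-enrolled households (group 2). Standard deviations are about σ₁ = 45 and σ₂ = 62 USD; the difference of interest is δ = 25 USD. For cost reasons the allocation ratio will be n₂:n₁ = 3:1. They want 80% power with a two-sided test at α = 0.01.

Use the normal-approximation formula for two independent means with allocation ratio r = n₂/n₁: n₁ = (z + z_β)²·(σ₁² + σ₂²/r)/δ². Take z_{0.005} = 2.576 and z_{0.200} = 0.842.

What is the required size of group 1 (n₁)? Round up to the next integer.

n₁ = 62

n₁ = (z_{α/2} + z_β)² · (σ₁² + σ₂²/r) / δ²
   = (2.576 + 0.842)² · (45² + 62²/3) / 25²
   = 11.6827 · (2025 + 1281.3) / 625
   = 11.6827 · 3306.3 / 625
   = 61.80
Round up → n₁ = 62; n₂ = r·n₁ = 3 × 62 = 186.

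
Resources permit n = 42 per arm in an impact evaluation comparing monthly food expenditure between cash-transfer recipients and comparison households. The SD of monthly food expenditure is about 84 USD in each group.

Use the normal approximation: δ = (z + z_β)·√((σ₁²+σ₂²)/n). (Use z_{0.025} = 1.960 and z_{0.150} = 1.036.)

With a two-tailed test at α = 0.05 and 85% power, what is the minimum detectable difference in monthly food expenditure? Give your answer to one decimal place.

δ = (z_{α/2} + z_β) · √((σ₁²+σ₂²)/n)
  = (1.960 + 1.036) · √(14112/42)
  = 2.996 · √336
  = 2.996 · 18.3303
  = 54.9176

Minimum detectable difference ≈ 54.9 USD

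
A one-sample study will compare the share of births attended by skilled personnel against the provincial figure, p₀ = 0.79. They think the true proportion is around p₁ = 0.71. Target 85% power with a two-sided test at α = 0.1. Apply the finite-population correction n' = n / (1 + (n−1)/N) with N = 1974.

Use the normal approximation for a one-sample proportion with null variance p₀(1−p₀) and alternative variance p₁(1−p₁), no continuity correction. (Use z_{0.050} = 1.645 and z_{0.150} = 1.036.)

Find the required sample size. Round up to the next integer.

n = 185

n = [z_{α/2}·√(p₀q₀) + z_β·√(p₁q₁)]² / (p₁ − p₀)²
  = [1.645·√(0.79·0.21) + 1.036·√(0.71·0.29)]² / (-0.08)²
  = [1.645·0.4073 + 1.036·0.4538]² / 0.0064
  = [1.1401]² / 0.0064
  = 203.11
Finite-population correction (N = 1974): 203.11 / (1 + (203.11 − 1)/1974) = 184.24.
Round up → n = 185.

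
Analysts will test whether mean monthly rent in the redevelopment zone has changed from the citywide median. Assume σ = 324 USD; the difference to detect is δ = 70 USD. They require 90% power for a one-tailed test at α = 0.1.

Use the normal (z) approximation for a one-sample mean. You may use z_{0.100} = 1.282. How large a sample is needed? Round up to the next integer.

n = (z_α + z_β)² · σ² / δ²
  = (1.282 + 1.282)² · 324² / 70²
  = 6.5741 · 104976 / 4900
  = 140.84
Round up → n = 141.

n = 141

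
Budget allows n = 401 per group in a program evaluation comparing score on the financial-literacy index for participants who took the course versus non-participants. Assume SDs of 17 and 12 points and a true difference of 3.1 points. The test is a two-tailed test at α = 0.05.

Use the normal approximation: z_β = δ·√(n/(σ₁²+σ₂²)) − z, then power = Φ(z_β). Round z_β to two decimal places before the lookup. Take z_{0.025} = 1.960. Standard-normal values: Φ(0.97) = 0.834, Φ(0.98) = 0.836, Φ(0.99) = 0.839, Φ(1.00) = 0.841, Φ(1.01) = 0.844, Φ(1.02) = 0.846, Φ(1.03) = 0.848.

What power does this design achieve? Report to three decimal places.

z_β = δ·√(n/(σ₁²+σ₂²)) − z_{α/2}
    = 3.1 · √(401/433) − 1.960
    = 3.1 · 0.96234 − 1.960
    = 2.9833 − 1.960 = 1.0233 → 1.02
Power = Φ(1.02) = 0.846.

Power ≈ 0.846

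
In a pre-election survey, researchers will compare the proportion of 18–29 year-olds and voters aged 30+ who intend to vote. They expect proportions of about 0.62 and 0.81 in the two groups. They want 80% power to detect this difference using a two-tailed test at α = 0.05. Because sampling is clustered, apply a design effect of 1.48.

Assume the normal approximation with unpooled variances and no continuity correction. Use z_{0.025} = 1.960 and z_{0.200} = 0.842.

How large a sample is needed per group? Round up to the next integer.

n = 126 per group

n = (z_{α/2} + z_β)² · [p₁(1−p₁) + p₂(1−p₂)] / (p₁ − p₂)²
  = (1.960 + 0.842)² · (0.62·0.38 + 0.81·0.19) / (-0.19)²
  = (2.802)² · (0.2356 + 0.1539) / 0.0361
  = 7.8512 · 0.3895 / 0.0361
  = 84.71
Design effect: 1.48 × 84.71 = 125.37.
Round up → n = 126 per group.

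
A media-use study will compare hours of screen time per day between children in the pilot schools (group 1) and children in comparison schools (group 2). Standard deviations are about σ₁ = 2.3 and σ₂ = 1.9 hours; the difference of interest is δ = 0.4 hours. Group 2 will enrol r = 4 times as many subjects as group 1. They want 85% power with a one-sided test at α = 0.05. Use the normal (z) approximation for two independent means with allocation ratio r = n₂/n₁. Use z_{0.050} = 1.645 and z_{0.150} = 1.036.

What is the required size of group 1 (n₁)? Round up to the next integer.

n₁ = 279

n₁ = (z_α + z_β)² · (σ₁² + σ₂²/r) / δ²
   = (1.645 + 1.036)² · (2.3² + 1.9²/4) / 0.4²
   = 7.1878 · (5.29 + 0.9025) / 0.16
   = 7.1878 · 6.1925 / 0.16
   = 278.19
Round up → n₁ = 279; n₂ = r·n₁ = 4 × 279 = 1116.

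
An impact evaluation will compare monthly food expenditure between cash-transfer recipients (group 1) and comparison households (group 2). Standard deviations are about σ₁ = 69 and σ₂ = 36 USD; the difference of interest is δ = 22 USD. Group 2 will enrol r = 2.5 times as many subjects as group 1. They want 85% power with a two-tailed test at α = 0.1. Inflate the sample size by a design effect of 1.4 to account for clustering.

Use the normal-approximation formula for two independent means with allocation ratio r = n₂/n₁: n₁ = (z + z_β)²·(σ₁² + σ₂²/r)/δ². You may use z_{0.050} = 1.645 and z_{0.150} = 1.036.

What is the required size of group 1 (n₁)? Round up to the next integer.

n₁ = 110

n₁ = (z_{α/2} + z_β)² · (σ₁² + σ₂²/r) / δ²
   = (1.645 + 1.036)² · (69² + 36²/2.5) / 22²
   = 7.1878 · (4761 + 518.4) / 484
   = 7.1878 · 5279.4 / 484
   = 78.40
Design effect: 1.4 × 78.40 = 109.76.
Round up → n₁ = 110; n₂ = r·n₁ = 2.5 × 110 = 275.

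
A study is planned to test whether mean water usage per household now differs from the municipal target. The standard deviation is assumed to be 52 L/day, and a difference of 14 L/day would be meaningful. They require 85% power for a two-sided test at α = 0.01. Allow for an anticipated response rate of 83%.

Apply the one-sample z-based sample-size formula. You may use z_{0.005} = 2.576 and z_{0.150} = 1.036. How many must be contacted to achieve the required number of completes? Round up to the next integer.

n = 217

n = (z_{α/2} + z_β)² · σ² / δ²
  = (2.576 + 1.036)² · 52² / 14²
  = 13.0465 · 2704 / 196
  = 179.99
Adjust for 83% response: 179.99 / 0.83 = 216.85.
Round up → n = 217.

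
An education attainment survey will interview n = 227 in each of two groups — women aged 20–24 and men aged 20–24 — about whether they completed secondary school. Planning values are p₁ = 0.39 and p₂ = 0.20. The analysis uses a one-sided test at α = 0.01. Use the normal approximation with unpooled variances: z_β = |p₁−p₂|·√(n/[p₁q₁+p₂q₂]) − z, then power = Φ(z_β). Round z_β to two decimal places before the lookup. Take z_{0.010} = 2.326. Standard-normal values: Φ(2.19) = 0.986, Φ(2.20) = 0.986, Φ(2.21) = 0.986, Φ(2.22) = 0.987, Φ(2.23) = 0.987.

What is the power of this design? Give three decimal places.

z_β = |p₁−p₂|·√(n/[p₁q₁+p₂q₂]) − z_α
    = 0.19 · √(227/0.3979) − 2.326
    = 0.19 · 23.8850 − 2.326
    = 4.5382 − 2.326 = 2.2122 → 2.21
Power = Φ(2.21) = 0.986.

Power ≈ 0.986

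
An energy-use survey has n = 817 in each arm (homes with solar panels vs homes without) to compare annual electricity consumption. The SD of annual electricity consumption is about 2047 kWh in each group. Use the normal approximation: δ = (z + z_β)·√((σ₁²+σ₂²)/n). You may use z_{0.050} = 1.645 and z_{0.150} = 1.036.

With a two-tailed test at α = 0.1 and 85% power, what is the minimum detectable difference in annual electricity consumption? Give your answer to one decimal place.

Minimum detectable difference ≈ 271.5 kWh

δ = (z_{α/2} + z_β) · √((σ₁²+σ₂²)/n)
  = (1.645 + 1.036) · √(8380418/817)
  = 2.681 · √10257.5
  = 2.681 · 101.2796
  = 271.5305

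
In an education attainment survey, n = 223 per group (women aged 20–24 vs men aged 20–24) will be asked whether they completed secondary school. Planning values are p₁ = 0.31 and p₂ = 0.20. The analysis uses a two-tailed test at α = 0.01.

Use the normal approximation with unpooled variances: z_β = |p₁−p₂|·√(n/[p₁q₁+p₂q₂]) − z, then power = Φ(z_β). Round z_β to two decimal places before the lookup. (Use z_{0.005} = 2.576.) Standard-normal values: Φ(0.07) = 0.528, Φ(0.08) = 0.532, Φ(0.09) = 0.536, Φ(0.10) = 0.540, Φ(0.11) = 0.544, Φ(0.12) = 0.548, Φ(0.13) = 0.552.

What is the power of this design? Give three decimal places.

Power ≈ 0.544

z_β = |p₁−p₂|·√(n/[p₁q₁+p₂q₂]) − z_{α/2}
    = 0.11 · √(223/0.3739) − 2.576
    = 0.11 · 24.4216 − 2.576
    = 2.6864 − 2.576 = 0.1104 → 0.11
Power = Φ(0.11) = 0.544.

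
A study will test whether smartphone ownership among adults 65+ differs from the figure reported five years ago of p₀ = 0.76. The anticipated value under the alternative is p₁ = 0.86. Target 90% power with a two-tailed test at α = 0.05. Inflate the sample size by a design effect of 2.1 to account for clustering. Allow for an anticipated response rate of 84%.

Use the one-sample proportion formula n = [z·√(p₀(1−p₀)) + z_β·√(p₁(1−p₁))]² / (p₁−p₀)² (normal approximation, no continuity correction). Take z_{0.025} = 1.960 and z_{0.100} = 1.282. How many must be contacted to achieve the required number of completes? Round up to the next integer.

n = 411

n = [z_{α/2}·√(p₀q₀) + z_β·√(p₁q₁)]² / (p₁ − p₀)²
  = [1.960·√(0.76·0.24) + 1.282·√(0.86·0.14)]² / (0.10)²
  = [1.960·0.4271 + 1.282·0.3470]² / 0.0100
  = [1.2819]² / 0.0100
  = 164.33
Design effect: 2.1 × 164.33 = 345.10.
Adjust for 84% response: 345.10 / 0.84 = 410.83.
Round up → n = 411.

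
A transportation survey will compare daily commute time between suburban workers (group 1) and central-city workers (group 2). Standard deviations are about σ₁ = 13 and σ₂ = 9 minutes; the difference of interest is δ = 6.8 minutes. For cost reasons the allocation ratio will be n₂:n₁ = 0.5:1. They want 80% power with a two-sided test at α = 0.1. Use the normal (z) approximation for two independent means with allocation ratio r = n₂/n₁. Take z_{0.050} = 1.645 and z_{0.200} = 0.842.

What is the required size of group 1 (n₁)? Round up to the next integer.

n₁ = (z_{α/2} + z_β)² · (σ₁² + σ₂²/r) / δ²
   = (1.645 + 0.842)² · (13² + 9²/0.5) / 6.8²
   = 6.1852 · (169 + 162) / 46.24
   = 6.1852 · 331 / 46.24
   = 44.28
Round up → n₁ = 45; n₂ = r·n₁ = 0.5 × 45 = 23.

n₁ = 45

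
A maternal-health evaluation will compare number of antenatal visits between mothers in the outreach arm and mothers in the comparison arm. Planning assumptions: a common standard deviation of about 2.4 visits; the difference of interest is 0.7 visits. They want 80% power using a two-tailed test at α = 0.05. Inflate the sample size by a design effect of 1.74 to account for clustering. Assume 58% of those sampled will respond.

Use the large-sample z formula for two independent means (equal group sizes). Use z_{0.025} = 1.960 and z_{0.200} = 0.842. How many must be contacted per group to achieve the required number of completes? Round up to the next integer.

n = 554 per group

n = (z_{α/2} + z_β)² · (σ₁² + σ₂²) / δ²
  = (1.960 + 0.842)² · (2·2.4² = 11.52) / 0.7²
  = 7.8512 · 11.52 / 0.49
  = 184.58
Design effect: 1.74 × 184.58 = 321.18.
Adjust for 58% response: 321.18 / 0.58 = 553.75.
Round up → n = 554 per group.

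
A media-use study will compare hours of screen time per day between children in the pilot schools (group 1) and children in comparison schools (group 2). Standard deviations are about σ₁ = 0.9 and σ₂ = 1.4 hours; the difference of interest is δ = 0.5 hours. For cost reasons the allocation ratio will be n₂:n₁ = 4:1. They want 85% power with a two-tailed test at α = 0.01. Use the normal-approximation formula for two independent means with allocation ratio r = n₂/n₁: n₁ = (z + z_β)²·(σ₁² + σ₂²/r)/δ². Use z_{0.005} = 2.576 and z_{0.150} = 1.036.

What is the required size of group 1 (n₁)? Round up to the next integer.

n₁ = 68

n₁ = (z_{α/2} + z_β)² · (σ₁² + σ₂²/r) / δ²
   = (2.576 + 1.036)² · (0.9² + 1.4²/4) / 0.5²
   = 13.0465 · (0.81 + 0.49) / 0.25
   = 13.0465 · 1.3 / 0.25
   = 67.84
Round up → n₁ = 68; n₂ = r·n₁ = 4 × 68 = 272.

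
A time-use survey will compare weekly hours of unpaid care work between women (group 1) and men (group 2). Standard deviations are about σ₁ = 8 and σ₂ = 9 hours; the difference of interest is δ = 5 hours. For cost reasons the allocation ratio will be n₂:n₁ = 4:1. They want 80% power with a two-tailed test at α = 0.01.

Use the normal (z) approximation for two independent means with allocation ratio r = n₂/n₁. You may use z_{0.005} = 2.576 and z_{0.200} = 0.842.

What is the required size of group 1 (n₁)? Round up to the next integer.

n₁ = (z_{α/2} + z_β)² · (σ₁² + σ₂²/r) / δ²
   = (2.576 + 0.842)² · (8² + 9²/4) / 5²
   = 11.6827 · (64 + 20.25) / 25
   = 11.6827 · 84.25 / 25
   = 39.37
Round up → n₁ = 40; n₂ = r·n₁ = 4 × 40 = 160.

n₁ = 40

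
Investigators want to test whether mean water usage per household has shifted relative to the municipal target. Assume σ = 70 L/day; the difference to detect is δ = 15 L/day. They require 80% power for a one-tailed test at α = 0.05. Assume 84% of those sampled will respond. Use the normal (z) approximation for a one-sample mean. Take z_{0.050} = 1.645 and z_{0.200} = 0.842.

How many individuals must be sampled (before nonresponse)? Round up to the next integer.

n = 161

n = (z_α + z_β)² · σ² / δ²
  = (1.645 + 0.842)² · 70² / 15²
  = 6.1852 · 4900 / 225
  = 134.70
Adjust for 84% response: 134.70 / 0.84 = 160.36.
Round up → n = 161.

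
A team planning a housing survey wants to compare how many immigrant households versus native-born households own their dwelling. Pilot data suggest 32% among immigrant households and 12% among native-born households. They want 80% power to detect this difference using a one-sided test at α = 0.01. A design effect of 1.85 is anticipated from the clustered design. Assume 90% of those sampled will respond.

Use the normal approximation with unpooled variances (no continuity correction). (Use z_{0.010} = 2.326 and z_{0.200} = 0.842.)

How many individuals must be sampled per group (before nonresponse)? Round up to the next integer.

n = (z_α + z_β)² · [p₁(1−p₁) + p₂(1−p₂)] / (p₁ − p₂)²
  = (2.326 + 0.842)² · (0.32·0.68 + 0.12·0.88) / (0.20)²
  = (3.168)² · (0.2176 + 0.1056) / 0.0400
  = 10.0362 · 0.3232 / 0.0400
  = 81.09
Design effect: 1.85 × 81.09 = 150.02.
Adjust for 90% response: 150.02 / 0.90 = 166.69.
Round up → n = 167 per group.

n = 167 per group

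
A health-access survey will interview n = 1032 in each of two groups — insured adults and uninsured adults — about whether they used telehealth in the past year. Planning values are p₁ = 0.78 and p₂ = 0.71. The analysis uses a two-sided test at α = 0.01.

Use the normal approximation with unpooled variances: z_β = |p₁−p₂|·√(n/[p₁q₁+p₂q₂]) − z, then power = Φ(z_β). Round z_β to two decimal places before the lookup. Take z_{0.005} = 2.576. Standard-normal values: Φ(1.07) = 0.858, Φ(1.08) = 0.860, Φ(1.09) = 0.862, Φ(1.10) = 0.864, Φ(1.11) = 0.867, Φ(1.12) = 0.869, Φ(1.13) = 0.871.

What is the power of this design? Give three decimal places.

z_β = |p₁−p₂|·√(n/[p₁q₁+p₂q₂]) − z_{α/2}
    = 0.07 · √(1032/0.3775) − 2.576
    = 0.07 · 52.2855 − 2.576
    = 3.6600 − 2.576 = 1.0840 → 1.08
Power = Φ(1.08) = 0.860.

Power ≈ 0.860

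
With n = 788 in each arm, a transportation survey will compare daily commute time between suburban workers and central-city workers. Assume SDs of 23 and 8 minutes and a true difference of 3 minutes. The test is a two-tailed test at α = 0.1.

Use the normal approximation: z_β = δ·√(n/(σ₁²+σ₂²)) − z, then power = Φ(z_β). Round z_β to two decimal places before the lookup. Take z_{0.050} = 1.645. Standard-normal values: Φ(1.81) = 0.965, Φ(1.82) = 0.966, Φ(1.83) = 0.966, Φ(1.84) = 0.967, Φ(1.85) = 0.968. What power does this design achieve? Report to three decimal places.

Power ≈ 0.965

z_β = δ·√(n/(σ₁²+σ₂²)) − z_{α/2}
    = 3 · √(788/593) − 1.645
    = 3 · 1.15275 − 1.645
    = 3.4583 − 1.645 = 1.8133 → 1.81
Power = Φ(1.81) = 0.965.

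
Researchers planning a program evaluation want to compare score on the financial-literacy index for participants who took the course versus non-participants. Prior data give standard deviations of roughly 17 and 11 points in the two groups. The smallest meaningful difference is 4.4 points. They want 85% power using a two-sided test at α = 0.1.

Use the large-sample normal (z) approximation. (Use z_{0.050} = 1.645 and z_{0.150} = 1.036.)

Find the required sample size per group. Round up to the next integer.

n = (z_{α/2} + z_β)² · (σ₁² + σ₂²) / δ²
  = (1.645 + 1.036)² · (17² + 11² = 410) / 4.4²
  = 7.1878 · 410 / 19.36
  = 152.22
Round up → n = 153 per group.

n = 153 per group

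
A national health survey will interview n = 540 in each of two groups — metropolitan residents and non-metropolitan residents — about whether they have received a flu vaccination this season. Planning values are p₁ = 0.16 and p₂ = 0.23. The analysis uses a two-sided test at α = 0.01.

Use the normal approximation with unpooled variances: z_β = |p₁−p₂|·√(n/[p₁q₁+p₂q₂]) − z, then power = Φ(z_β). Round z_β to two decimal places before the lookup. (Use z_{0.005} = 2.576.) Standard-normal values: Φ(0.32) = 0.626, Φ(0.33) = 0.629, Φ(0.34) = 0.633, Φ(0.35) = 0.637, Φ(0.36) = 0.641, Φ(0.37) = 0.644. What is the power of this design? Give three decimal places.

z_β = |p₁−p₂|·√(n/[p₁q₁+p₂q₂]) − z_{α/2}
    = 0.07 · √(540/0.3115) − 2.576
    = 0.07 · 41.6359 − 2.576
    = 2.9145 − 2.576 = 0.3385 → 0.34
Power = Φ(0.34) = 0.633.

Power ≈ 0.633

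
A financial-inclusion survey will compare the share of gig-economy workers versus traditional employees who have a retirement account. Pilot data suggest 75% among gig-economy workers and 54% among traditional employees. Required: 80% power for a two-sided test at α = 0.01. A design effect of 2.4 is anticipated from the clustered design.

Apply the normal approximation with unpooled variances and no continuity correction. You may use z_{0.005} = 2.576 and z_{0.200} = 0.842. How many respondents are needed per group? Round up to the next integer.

n = (z_{α/2} + z_β)² · [p₁(1−p₁) + p₂(1−p₂)] / (p₁ − p₂)²
  = (2.576 + 0.842)² · (0.75·0.25 + 0.54·0.46) / (0.21)²
  = (3.418)² · (0.1875 + 0.2484) / 0.0441
  = 11.6827 · 0.4359 / 0.0441
  = 115.48
Design effect: 2.4 × 115.48 = 277.14.
Round up → n = 278 per group.

n = 278 per group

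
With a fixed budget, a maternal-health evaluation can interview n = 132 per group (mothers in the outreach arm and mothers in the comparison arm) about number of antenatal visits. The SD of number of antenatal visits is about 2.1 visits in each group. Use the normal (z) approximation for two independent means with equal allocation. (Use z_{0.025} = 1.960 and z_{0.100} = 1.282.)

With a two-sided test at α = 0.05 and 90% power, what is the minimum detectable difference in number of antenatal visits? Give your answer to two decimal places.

δ = (z_{α/2} + z_β) · √((σ₁²+σ₂²)/n)
  = (1.960 + 1.282) · √(8.82/132)
  = 3.242 · √0.06682
  = 3.242 · 0.2585
  = 0.8380

Minimum detectable difference ≈ 0.84 visits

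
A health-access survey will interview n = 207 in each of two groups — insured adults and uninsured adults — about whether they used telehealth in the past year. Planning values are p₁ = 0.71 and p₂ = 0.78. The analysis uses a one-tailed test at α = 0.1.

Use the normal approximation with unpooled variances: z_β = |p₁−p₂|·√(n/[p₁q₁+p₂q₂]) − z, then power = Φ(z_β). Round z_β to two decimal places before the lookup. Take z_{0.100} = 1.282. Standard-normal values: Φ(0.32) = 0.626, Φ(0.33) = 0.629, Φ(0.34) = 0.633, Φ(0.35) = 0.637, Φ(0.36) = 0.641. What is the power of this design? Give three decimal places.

z_β = |p₁−p₂|·√(n/[p₁q₁+p₂q₂]) − z_α
    = 0.07 · √(207/0.3775) − 1.282
    = 0.07 · 23.4168 − 1.282
    = 1.6392 − 1.282 = 0.3572 → 0.36
Power = Φ(0.36) = 0.641.

Power ≈ 0.641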